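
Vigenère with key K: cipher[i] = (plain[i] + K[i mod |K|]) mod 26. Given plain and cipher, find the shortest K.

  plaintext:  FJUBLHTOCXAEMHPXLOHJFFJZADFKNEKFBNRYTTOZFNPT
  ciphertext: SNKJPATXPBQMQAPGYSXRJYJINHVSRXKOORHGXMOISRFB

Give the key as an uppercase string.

  i= 0: S-F = 13 → N
  i= 1: N-J =  4 → E
  i= 2: K-U = 16 → Q
  i= 3: J-B =  8 → I
  i= 4: P-L =  4 → E
  i= 5: A-H = 19 → T
  i= 6: T-T =  0 → A
  i= 7: X-O =  9 → J
  i= 8: P-C = 13 → N
  i= 9: B-X =  4 → E
  i=10: Q-A = 16 → Q
  i=11: M-E =  8 → I
  i=12: Q-M =  4 → E
  i=13: A-H = 19 → T
  i=14: P-P =  0 → A
  i=15: G-X =  9 → J
  i=16: Y-L = 13 → N
  i=17: S-O =  4 → E
  i=18: X-H = 16 → Q
  i=19: R-J =  8 → I
  i=20: J-F =  4 → E
  i=21: Y-F = 19 → T
  i=22: J-J =  0 → A
  i=23: I-Z =  9 → J
  i=24: N-A = 13 → N
  i=25: H-D =  4 → E
  i=26: V-F = 16 → Q
  i=27: S-K =  8 → I
  i=28: R-N =  4 → E
  i=29: X-E = 19 → T
  i=30: K-K =  0 → A
  i=31: O-F =  9 → J
  i=32: O-B = 13 → N
  i=33: R-N =  4 → E
  i=34: H-R = 16 → Q
  i=35: G-Y =  8 → I
  i=36: X-T =  4 → E
  i=37: M-T = 19 → T
  i=38: O-O =  0 → A
  i=39: I-Z =  9 → J
  i=40: S-F = 13 → N
  i=41: R-N =  4 → E
  i=42: F-P = 16 → Q
  i=43: B-T =  8 → I
  shifts repeat with period 8: NEQIETAJ

NEQIETAJ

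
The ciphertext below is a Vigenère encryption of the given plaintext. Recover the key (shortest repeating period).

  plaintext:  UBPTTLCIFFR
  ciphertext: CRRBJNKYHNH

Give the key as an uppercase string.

IQC

  i= 0: C-U =  8 → I
  i= 1: R-B = 16 → Q
  i= 2: R-P =  2 → C
  i= 3: B-T =  8 → I
  i= 4: J-T = 16 → Q
  i= 5: N-L =  2 → C
  i= 6: K-C =  8 → I
  i= 7: Y-I = 16 → Q
  i= 8: H-F =  2 → C
  i= 9: N-F =  8 → I
  i=10: H-R = 16 → Q
  shifts repeat with period 3: IQC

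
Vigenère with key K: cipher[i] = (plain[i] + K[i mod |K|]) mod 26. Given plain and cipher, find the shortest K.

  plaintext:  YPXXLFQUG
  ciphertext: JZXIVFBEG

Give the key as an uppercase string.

  i= 0: J-Y = 11 → L
  i= 1: Z-P = 10 → K
  i= 2: X-X =  0 → A
  i= 3: I-X = 11 → L
  i= 4: V-L = 10 → K
  i= 5: F-F =  0 → A
  i= 6: B-Q = 11 → L
  i= 7: E-U = 10 → K
  i= 8: G-G =  0 → A
  shifts repeat with period 3: LKA

LKA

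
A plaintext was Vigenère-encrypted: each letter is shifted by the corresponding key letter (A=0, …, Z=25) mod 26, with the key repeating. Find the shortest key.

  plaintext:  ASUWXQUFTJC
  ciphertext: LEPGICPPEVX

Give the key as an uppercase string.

LMVK

  i= 0: L-A = 11 → L
  i= 1: E-S = 12 → M
  i= 2: P-U = 21 → V
  i= 3: G-W = 10 → K
  i= 4: I-X = 11 → L
  i= 5: C-Q = 12 → M
  i= 6: P-U = 21 → V
  i= 7: P-F = 10 → K
  i= 8: E-T = 11 → L
  i= 9: V-J = 12 → M
  i=10: X-C = 21 → V
  shifts repeat with period 4: LMVK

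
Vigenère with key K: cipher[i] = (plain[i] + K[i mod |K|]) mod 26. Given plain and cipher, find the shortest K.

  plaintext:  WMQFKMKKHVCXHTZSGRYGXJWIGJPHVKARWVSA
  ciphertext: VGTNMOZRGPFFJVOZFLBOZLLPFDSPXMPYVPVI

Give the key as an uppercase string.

ZUDICCPH

  i= 0: V-W = 25 → Z
  i= 1: G-M = 20 → U
  i= 2: T-Q =  3 → D
  i= 3: N-F =  8 → I
  i= 4: M-K =  2 → C
  i= 5: O-M =  2 → C
  i= 6: Z-K = 15 → P
  i= 7: R-K =  7 → H
  i= 8: G-H = 25 → Z
  i= 9: P-V = 20 → U
  i=10: F-C =  3 → D
  i=11: F-X =  8 → I
  i=12: J-H =  2 → C
  i=13: V-T =  2 → C
  i=14: O-Z = 15 → P
  i=15: Z-S =  7 → H
  i=16: F-G = 25 → Z
  i=17: L-R = 20 → U
  i=18: B-Y =  3 → D
  i=19: O-G =  8 → I
  i=20: Z-X =  2 → C
  i=21: L-J =  2 → C
  i=22: L-W = 15 → P
  i=23: P-I =  7 → H
  i=24: F-G = 25 → Z
  i=25: D-J = 20 → U
  i=26: S-P =  3 → D
  i=27: P-H =  8 → I
  i=28: X-V =  2 → C
  i=29: M-K =  2 → C
  i=30: P-A = 15 → P
  i=31: Y-R =  7 → H
  i=32: V-W = 25 → Z
  i=33: P-V = 20 → U
  i=34: V-S =  3 → D
  i=35: I-A =  8 → I
  shifts repeat with period 8: ZUDICCPH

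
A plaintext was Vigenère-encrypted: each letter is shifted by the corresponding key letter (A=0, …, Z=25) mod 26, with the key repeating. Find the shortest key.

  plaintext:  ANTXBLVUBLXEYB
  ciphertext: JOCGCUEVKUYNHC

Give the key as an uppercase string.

JBJ

  i= 0: J-A =  9 → J
  i= 1: O-N =  1 → B
  i= 2: C-T =  9 → J
  i= 3: G-X =  9 → J
  i= 4: C-B =  1 → B
  i= 5: U-L =  9 → J
  i= 6: E-V =  9 → J
  i= 7: V-U =  1 → B
  i= 8: K-B =  9 → J
  i= 9: U-L =  9 → J
  i=10: Y-X =  1 → B
  i=11: N-E =  9 → J
  i=12: H-Y =  9 → J
  i=13: C-B =  1 → B
  shifts repeat with period 3: JBJ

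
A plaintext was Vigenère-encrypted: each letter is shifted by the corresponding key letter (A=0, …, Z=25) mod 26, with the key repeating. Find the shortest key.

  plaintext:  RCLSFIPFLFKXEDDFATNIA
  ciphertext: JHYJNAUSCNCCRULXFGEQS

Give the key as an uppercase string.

  i= 0: J-R = 18 → S
  i= 1: H-C =  5 → F
  i= 2: Y-L = 13 → N
  i= 3: J-S = 17 → R
  i= 4: N-F =  8 → I
  i= 5: A-I = 18 → S
  i= 6: U-P =  5 → F
  i= 7: S-F = 13 → N
  i= 8: C-L = 17 → R
  i= 9: N-F =  8 → I
  i=10: C-K = 18 → S
  i=11: C-X =  5 → F
  i=12: R-E = 13 → N
  i=13: U-D = 17 → R
  i=14: L-D =  8 → I
  i=15: X-F = 18 → S
  i=16: F-A =  5 → F
  i=17: G-T = 13 → N
  i=18: E-N = 17 → R
  i=19: Q-I =  8 → I
  i=20: S-A = 18 → S
  shifts repeat with period 5: SFNRI

SFNRI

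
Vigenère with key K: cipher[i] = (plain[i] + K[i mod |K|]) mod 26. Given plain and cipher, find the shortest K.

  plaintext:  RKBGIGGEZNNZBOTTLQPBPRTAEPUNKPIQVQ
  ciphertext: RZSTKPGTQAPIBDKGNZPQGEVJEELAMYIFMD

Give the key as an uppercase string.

  i= 0: R-R =  0 → A
  i= 1: Z-K = 15 → P
  i= 2: S-B = 17 → R
  i= 3: T-G = 13 → N
  i= 4: K-I =  2 → C
  i= 5: P-G =  9 → J
  i= 6: G-G =  0 → A
  i= 7: T-E = 15 → P
  i= 8: Q-Z = 17 → R
  i= 9: A-N = 13 → N
  i=10: P-N =  2 → C
  i=11: I-Z =  9 → J
  i=12: B-B =  0 → A
  i=13: D-O = 15 → P
  i=14: K-T = 17 → R
  i=15: G-T = 13 → N
  i=16: N-L =  2 → C
  i=17: Z-Q =  9 → J
  i=18: P-P =  0 → A
  i=19: Q-B = 15 → P
  i=20: G-P = 17 → R
  i=21: E-R = 13 → N
  i=22: V-T =  2 → C
  i=23: J-A =  9 → J
  i=24: E-E =  0 → A
  i=25: E-P = 15 → P
  i=26: L-U = 17 → R
  i=27: A-N = 13 → N
  i=28: M-K =  2 → C
  i=29: Y-P =  9 → J
  i=30: I-I =  0 → A
  i=31: F-Q = 15 → P
  i=32: M-V = 17 → R
  i=33: D-Q = 13 → N
  shifts repeat with period 6: APRNCJ

APRNCJ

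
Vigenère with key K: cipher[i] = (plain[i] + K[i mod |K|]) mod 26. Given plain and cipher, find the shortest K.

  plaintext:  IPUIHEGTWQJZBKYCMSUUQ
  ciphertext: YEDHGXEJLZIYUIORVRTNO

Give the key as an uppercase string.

QPJZZTY

  i= 0: Y-I = 16 → Q
  i= 1: E-P = 15 → P
  i= 2: D-U =  9 → J
  i= 3: H-I = 25 → Z
  i= 4: G-H = 25 → Z
  i= 5: X-E = 19 → T
  i= 6: E-G = 24 → Y
  i= 7: J-T = 16 → Q
  i= 8: L-W = 15 → P
  i= 9: Z-Q =  9 → J
  i=10: I-J = 25 → Z
  i=11: Y-Z = 25 → Z
  i=12: U-B = 19 → T
  i=13: I-K = 24 → Y
  i=14: O-Y = 16 → Q
  i=15: R-C = 15 → P
  i=16: V-M =  9 → J
  i=17: R-S = 25 → Z
  i=18: T-U = 25 → Z
  i=19: N-U = 19 → T
  i=20: O-Q = 24 → Y
  shifts repeat with period 7: QPJZZTY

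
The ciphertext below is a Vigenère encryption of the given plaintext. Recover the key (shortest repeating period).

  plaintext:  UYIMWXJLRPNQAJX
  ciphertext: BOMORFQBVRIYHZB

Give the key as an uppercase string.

  i= 0: B-U =  7 → H
  i= 1: O-Y = 16 → Q
  i= 2: M-I =  4 → E
  i= 3: O-M =  2 → C
  i= 4: R-W = 21 → V
  i= 5: F-X =  8 → I
  i= 6: Q-J =  7 → H
  i= 7: B-L = 16 → Q
  i= 8: V-R =  4 → E
  i= 9: R-P =  2 → C
  i=10: I-N = 21 → V
  i=11: Y-Q =  8 → I
  i=12: H-A =  7 → H
  i=13: Z-J = 16 → Q
  i=14: B-X =  4 → E
  shifts repeat with period 6: HQECVI

HQECVI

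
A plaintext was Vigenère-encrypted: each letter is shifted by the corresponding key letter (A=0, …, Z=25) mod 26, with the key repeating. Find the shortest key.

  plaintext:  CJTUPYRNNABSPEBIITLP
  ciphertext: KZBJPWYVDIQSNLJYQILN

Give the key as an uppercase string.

IQIPAYH

  i= 0: K-C =  8 → I
  i= 1: Z-J = 16 → Q
  i= 2: B-T =  8 → I
  i= 3: J-U = 15 → P
  i= 4: P-P =  0 → A
  i= 5: W-Y = 24 → Y
  i= 6: Y-R =  7 → H
  i= 7: V-N =  8 → I
  i= 8: D-N = 16 → Q
  i= 9: I-A =  8 → I
  i=10: Q-B = 15 → P
  i=11: S-S =  0 → A
  i=12: N-P = 24 → Y
  i=13: L-E =  7 → H
  i=14: J-B =  8 → I
  i=15: Y-I = 16 → Q
  i=16: Q-I =  8 → I
  i=17: I-T = 15 → P
  i=18: L-L =  0 → A
  i=19: N-P = 24 → Y
  shifts repeat with period 7: IQIPAYH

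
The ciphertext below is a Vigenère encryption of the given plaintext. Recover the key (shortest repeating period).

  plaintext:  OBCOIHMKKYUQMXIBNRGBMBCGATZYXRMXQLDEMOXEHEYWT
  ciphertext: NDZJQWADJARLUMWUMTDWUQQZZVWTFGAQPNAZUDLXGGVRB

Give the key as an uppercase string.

ZCXVIPOT

  i= 0: N-O = 25 → Z
  i= 1: D-B =  2 → C
  i= 2: Z-C = 23 → X
  i= 3: J-O = 21 → V
  i= 4: Q-I =  8 → I
  i= 5: W-H = 15 → P
  i= 6: A-M = 14 → O
  i= 7: D-K = 19 → T
  i= 8: J-K = 25 → Z
  i= 9: A-Y =  2 → C
  i=10: R-U = 23 → X
  i=11: L-Q = 21 → V
  i=12: U-M =  8 → I
  i=13: M-X = 15 → P
  i=14: W-I = 14 → O
  i=15: U-B = 19 → T
  i=16: M-N = 25 → Z
  i=17: T-R =  2 → C
  i=18: D-G = 23 → X
  i=19: W-B = 21 → V
  i=20: U-M =  8 → I
  i=21: Q-B = 15 → P
  i=22: Q-C = 14 → O
  i=23: Z-G = 19 → T
  i=24: Z-A = 25 → Z
  i=25: V-T =  2 → C
  i=26: W-Z = 23 → X
  i=27: T-Y = 21 → V
  i=28: F-X =  8 → I
  i=29: G-R = 15 → P
  i=30: A-M = 14 → O
  i=31: Q-X = 19 → T
  i=32: P-Q = 25 → Z
  i=33: N-L =  2 → C
  i=34: A-D = 23 → X
  i=35: Z-E = 21 → V
  i=36: U-M =  8 → I
  i=37: D-O = 15 → P
  i=38: L-X = 14 → O
  i=39: X-E = 19 → T
  i=40: G-H = 25 → Z
  i=41: G-E =  2 → C
  i=42: V-Y = 23 → X
  i=43: R-W = 21 → V
  i=44: B-T =  8 → I
  shifts repeat with period 8: ZCXVIPOT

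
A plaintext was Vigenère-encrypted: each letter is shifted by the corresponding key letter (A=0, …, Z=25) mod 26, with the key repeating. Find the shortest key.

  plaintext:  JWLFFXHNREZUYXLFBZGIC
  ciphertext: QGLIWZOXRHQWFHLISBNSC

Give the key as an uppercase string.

  i= 0: Q-J =  7 → H
  i= 1: G-W = 10 → K
  i= 2: L-L =  0 → A
  i= 3: I-F =  3 → D
  i= 4: W-F = 17 → R
  i= 5: Z-X =  2 → C
  i= 6: O-H =  7 → H
  i= 7: X-N = 10 → K
  i= 8: R-R =  0 → A
  i= 9: H-E =  3 → D
  i=10: Q-Z = 17 → R
  i=11: W-U =  2 → C
  i=12: F-Y =  7 → H
  i=13: H-X = 10 → K
  i=14: L-L =  0 → A
  i=15: I-F =  3 → D
  i=16: S-B = 17 → R
  i=17: B-Z =  2 → C
  i=18: N-G =  7 → H
  i=19: S-I = 10 → K
  i=20: C-C =  0 → A
  shifts repeat with period 6: HKADRC

HKADRC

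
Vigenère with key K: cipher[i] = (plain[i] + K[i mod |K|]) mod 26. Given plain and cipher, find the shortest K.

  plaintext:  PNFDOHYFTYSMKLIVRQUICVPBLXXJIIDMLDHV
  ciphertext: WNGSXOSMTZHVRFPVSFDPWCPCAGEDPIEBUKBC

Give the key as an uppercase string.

HABPJHU

  i= 0: W-P =  7 → H
  i= 1: N-N =  0 → A
  i= 2: G-F =  1 → B
  i= 3: S-D = 15 → P
  i= 4: X-O =  9 → J
  i= 5: O-H =  7 → H
  i= 6: S-Y = 20 → U
  i= 7: M-F =  7 → H
  i= 8: T-T =  0 → A
  i= 9: Z-Y =  1 → B
  i=10: H-S = 15 → P
  i=11: V-M =  9 → J
  i=12: R-K =  7 → H
  i=13: F-L = 20 → U
  i=14: P-I =  7 → H
  i=15: V-V =  0 → A
  i=16: S-R =  1 → B
  i=17: F-Q = 15 → P
  i=18: D-U =  9 → J
  i=19: P-I =  7 → H
  i=20: W-C = 20 → U
  i=21: C-V =  7 → H
  i=22: P-P =  0 → A
  i=23: C-B =  1 → B
  i=24: A-L = 15 → P
  i=25: G-X =  9 → J
  i=26: E-X =  7 → H
  i=27: D-J = 20 → U
  i=28: P-I =  7 → H
  i=29: I-I =  0 → A
  i=30: E-D =  1 → B
  i=31: B-M = 15 → P
  i=32: U-L =  9 → J
  i=33: K-D =  7 → H
  i=34: B-H = 20 → U
  i=35: C-V =  7 → H
  shifts repeat with period 7: HABPJHU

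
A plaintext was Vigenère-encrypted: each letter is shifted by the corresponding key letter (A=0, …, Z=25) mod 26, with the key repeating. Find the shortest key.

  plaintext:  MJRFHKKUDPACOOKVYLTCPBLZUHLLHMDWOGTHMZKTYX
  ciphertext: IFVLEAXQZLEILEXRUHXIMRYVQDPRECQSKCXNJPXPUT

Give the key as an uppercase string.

  i= 0: I-M = 22 → W
  i= 1: F-J = 22 → W
  i= 2: V-R =  4 → E
  i= 3: L-F =  6 → G
  i= 4: E-H = 23 → X
  i= 5: A-K = 16 → Q
  i= 6: X-K = 13 → N
  i= 7: Q-U = 22 → W
  i= 8: Z-D = 22 → W
  i= 9: L-P = 22 → W
  i=10: E-A =  4 → E
  i=11: I-C =  6 → G
  i=12: L-O = 23 → X
  i=13: E-O = 16 → Q
  i=14: X-K = 13 → N
  i=15: R-V = 22 → W
  i=16: U-Y = 22 → W
  i=17: H-L = 22 → W
  i=18: X-T =  4 → E
  i=19: I-C =  6 → G
  i=20: M-P = 23 → X
  i=21: R-B = 16 → Q
  i=22: Y-L = 13 → N
  i=23: V-Z = 22 → W
  i=24: Q-U = 22 → W
  i=25: D-H = 22 → W
  i=26: P-L =  4 → E
  i=27: R-L =  6 → G
  i=28: E-H = 23 → X
  i=29: C-M = 16 → Q
  i=30: Q-D = 13 → N
  i=31: S-W = 22 → W
  i=32: K-O = 22 → W
  i=33: C-G = 22 → W
  i=34: X-T =  4 → E
  i=35: N-H =  6 → G
  i=36: J-M = 23 → X
  i=37: P-Z = 16 → Q
  i=38: X-K = 13 → N
  i=39: P-T = 22 → W
  i=40: U-Y = 22 → W
  i=41: T-X = 22 → W
  shifts repeat with period 8: WWEGXQNW

WWEGXQNW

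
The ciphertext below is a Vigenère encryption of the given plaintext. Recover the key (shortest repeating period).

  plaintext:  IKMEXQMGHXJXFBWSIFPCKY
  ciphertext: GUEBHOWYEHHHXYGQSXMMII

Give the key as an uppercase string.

  i= 0: G-I = 24 → Y
  i= 1: U-K = 10 → K
  i= 2: E-M = 18 → S
  i= 3: B-E = 23 → X
  i= 4: H-X = 10 → K
  i= 5: O-Q = 24 → Y
  i= 6: W-M = 10 → K
  i= 7: Y-G = 18 → S
  i= 8: E-H = 23 → X
  i= 9: H-X = 10 → K
  i=10: H-J = 24 → Y
  i=11: H-X = 10 → K
  i=12: X-F = 18 → S
  i=13: Y-B = 23 → X
  i=14: G-W = 10 → K
  i=15: Q-S = 24 → Y
  i=16: S-I = 10 → K
  i=17: X-F = 18 → S
  i=18: M-P = 23 → X
  i=19: M-C = 10 → K
  i=20: I-K = 24 → Y
  i=21: I-Y = 10 → K
  shifts repeat with period 5: YKSXK

YKSXK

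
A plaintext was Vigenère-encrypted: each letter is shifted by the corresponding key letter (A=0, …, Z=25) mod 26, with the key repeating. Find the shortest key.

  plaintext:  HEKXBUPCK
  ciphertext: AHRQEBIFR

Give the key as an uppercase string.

  i= 0: A-H = 19 → T
  i= 1: H-E =  3 → D
  i= 2: R-K =  7 → H
  i= 3: Q-X = 19 → T
  i= 4: E-B =  3 → D
  i= 5: B-U =  7 → H
  i= 6: I-P = 19 → T
  i= 7: F-C =  3 → D
  i= 8: R-K =  7 → H
  shifts repeat with period 3: TDH

TDH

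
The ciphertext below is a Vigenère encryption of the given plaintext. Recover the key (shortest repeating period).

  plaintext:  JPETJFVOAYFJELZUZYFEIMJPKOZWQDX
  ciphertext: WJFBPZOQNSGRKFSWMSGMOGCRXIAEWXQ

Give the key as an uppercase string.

NUBIGUTC

  i= 0: W-J = 13 → N
  i= 1: J-P = 20 → U
  i= 2: F-E =  1 → B
  i= 3: B-T =  8 → I
  i= 4: P-J =  6 → G
  i= 5: Z-F = 20 → U
  i= 6: O-V = 19 → T
  i= 7: Q-O =  2 → C
  i= 8: N-A = 13 → N
  i= 9: S-Y = 20 → U
  i=10: G-F =  1 → B
  i=11: R-J =  8 → I
  i=12: K-E =  6 → G
  i=13: F-L = 20 → U
  i=14: S-Z = 19 → T
  i=15: W-U =  2 → C
  i=16: M-Z = 13 → N
  i=17: S-Y = 20 → U
  i=18: G-F =  1 → B
  i=19: M-E =  8 → I
  i=20: O-I =  6 → G
  i=21: G-M = 20 → U
  i=22: C-J = 19 → T
  i=23: R-P =  2 → C
  i=24: X-K = 13 → N
  i=25: I-O = 20 → U
  i=26: A-Z =  1 → B
  i=27: E-W =  8 → I
  i=28: W-Q =  6 → G
  i=29: X-D = 20 → U
  i=30: Q-X = 19 → T
  shifts repeat with period 8: NUBIGUTC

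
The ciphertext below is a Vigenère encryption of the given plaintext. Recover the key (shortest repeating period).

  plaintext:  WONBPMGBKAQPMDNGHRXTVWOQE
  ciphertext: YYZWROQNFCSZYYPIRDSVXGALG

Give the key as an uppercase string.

CKMVC

  i= 0: Y-W =  2 → C
  i= 1: Y-O = 10 → K
  i= 2: Z-N = 12 → M
  i= 3: W-B = 21 → V
  i= 4: R-P =  2 → C
  i= 5: O-M =  2 → C
  i= 6: Q-G = 10 → K
  i= 7: N-B = 12 → M
  i= 8: F-K = 21 → V
  i= 9: C-A =  2 → C
  i=10: S-Q =  2 → C
  i=11: Z-P = 10 → K
  i=12: Y-M = 12 → M
  i=13: Y-D = 21 → V
  i=14: P-N =  2 → C
  i=15: I-G =  2 → C
  i=16: R-H = 10 → K
  i=17: D-R = 12 → M
  i=18: S-X = 21 → V
  i=19: V-T =  2 → C
  i=20: X-V =  2 → C
  i=21: G-W = 10 → K
  i=22: A-O = 12 → M
  i=23: L-Q = 21 → V
  i=24: G-E =  2 → C
  shifts repeat with period 5: CKMVC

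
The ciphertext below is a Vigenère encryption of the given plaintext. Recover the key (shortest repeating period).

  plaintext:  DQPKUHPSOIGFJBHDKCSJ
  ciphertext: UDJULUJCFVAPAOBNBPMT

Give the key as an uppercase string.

  i= 0: U-D = 17 → R
  i= 1: D-Q = 13 → N
  i= 2: J-P = 20 → U
  i= 3: U-K = 10 → K
  i= 4: L-U = 17 → R
  i= 5: U-H = 13 → N
  i= 6: J-P = 20 → U
  i= 7: C-S = 10 → K
  i= 8: F-O = 17 → R
  i= 9: V-I = 13 → N
  i=10: A-G = 20 → U
  i=11: P-F = 10 → K
  i=12: A-J = 17 → R
  i=13: O-B = 13 → N
  i=14: B-H = 20 → U
  i=15: N-D = 10 → K
  i=16: B-K = 17 → R
  i=17: P-C = 13 → N
  i=18: M-S = 20 → U
  i=19: T-J = 10 → K
  shifts repeat with period 4: RNUK

RNUK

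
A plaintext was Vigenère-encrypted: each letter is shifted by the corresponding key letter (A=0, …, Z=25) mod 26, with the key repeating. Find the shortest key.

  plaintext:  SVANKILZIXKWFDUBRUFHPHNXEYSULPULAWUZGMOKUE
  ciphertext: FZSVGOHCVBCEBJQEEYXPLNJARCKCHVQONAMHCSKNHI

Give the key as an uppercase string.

NESIWGWD

  i= 0: F-S = 13 → N
  i= 1: Z-V =  4 → E
  i= 2: S-A = 18 → S
  i= 3: V-N =  8 → I
  i= 4: G-K = 22 → W
  i= 5: O-I =  6 → G
  i= 6: H-L = 22 → W
  i= 7: C-Z =  3 → D
  i= 8: V-I = 13 → N
  i= 9: B-X =  4 → E
  i=10: C-K = 18 → S
  i=11: E-W =  8 → I
  i=12: B-F = 22 → W
  i=13: J-D =  6 → G
  i=14: Q-U = 22 → W
  i=15: E-B =  3 → D
  i=16: E-R = 13 → N
  i=17: Y-U =  4 → E
  i=18: X-F = 18 → S
  i=19: P-H =  8 → I
  i=20: L-P = 22 → W
  i=21: N-H =  6 → G
  i=22: J-N = 22 → W
  i=23: A-X =  3 → D
  i=24: R-E = 13 → N
  i=25: C-Y =  4 → E
  i=26: K-S = 18 → S
  i=27: C-U =  8 → I
  i=28: H-L = 22 → W
  i=29: V-P =  6 → G
  i=30: Q-U = 22 → W
  i=31: O-L =  3 → D
  i=32: N-A = 13 → N
  i=33: A-W =  4 → E
  i=34: M-U = 18 → S
  i=35: H-Z =  8 → I
  i=36: C-G = 22 → W
  i=37: S-M =  6 → G
  i=38: K-O = 22 → W
  i=39: N-K =  3 → D
  i=40: H-U = 13 → N
  i=41: I-E =  4 → E
  shifts repeat with period 8: NESIWGWD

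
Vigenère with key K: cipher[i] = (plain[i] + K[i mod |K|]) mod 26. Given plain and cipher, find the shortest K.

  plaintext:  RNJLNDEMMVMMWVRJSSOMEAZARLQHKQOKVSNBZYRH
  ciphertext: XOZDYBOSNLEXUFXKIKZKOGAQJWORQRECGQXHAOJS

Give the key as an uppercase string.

GBQSLYK

  i= 0: X-R =  6 → G
  i= 1: O-N =  1 → B
  i= 2: Z-J = 16 → Q
  i= 3: D-L = 18 → S
  i= 4: Y-N = 11 → L
  i= 5: B-D = 24 → Y
  i= 6: O-E = 10 → K
  i= 7: S-M =  6 → G
  i= 8: N-M =  1 → B
  i= 9: L-V = 16 → Q
  i=10: E-M = 18 → S
  i=11: X-M = 11 → L
  i=12: U-W = 24 → Y
  i=13: F-V = 10 → K
  i=14: X-R =  6 → G
  i=15: K-J =  1 → B
  i=16: I-S = 16 → Q
  i=17: K-S = 18 → S
  i=18: Z-O = 11 → L
  i=19: K-M = 24 → Y
  i=20: O-E = 10 → K
  i=21: G-A =  6 → G
  i=22: A-Z =  1 → B
  i=23: Q-A = 16 → Q
  i=24: J-R = 18 → S
  i=25: W-L = 11 → L
  i=26: O-Q = 24 → Y
  i=27: R-H = 10 → K
  i=28: Q-K =  6 → G
  i=29: R-Q =  1 → B
  i=30: E-O = 16 → Q
  i=31: C-K = 18 → S
  i=32: G-V = 11 → L
  i=33: Q-S = 24 → Y
  i=34: X-N = 10 → K
  i=35: H-B =  6 → G
  i=36: A-Z =  1 → B
  i=37: O-Y = 16 → Q
  i=38: J-R = 18 → S
  i=39: S-H = 11 → L
  shifts repeat with period 7: GBQSLYK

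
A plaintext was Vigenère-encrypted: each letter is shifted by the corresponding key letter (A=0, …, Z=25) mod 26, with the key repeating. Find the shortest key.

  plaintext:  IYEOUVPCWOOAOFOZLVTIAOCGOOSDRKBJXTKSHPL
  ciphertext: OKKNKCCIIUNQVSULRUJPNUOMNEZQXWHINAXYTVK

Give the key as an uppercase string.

  i= 0: O-I =  6 → G
  i= 1: K-Y = 12 → M
  i= 2: K-E =  6 → G
  i= 3: N-O = 25 → Z
  i= 4: K-U = 16 → Q
  i= 5: C-V =  7 → H
  i= 6: C-P = 13 → N
  i= 7: I-C =  6 → G
  i= 8: I-W = 12 → M
  i= 9: U-O =  6 → G
  i=10: N-O = 25 → Z
  i=11: Q-A = 16 → Q
  i=12: V-O =  7 → H
  i=13: S-F = 13 → N
  i=14: U-O =  6 → G
  i=15: L-Z = 12 → M
  i=16: R-L =  6 → G
  i=17: U-V = 25 → Z
  i=18: J-T = 16 → Q
  i=19: P-I =  7 → H
  i=20: N-A = 13 → N
  i=21: U-O =  6 → G
  i=22: O-C = 12 → M
  i=23: M-G =  6 → G
  i=24: N-O = 25 → Z
  i=25: E-O = 16 → Q
  i=26: Z-S =  7 → H
  i=27: Q-D = 13 → N
  i=28: X-R =  6 → G
  i=29: W-K = 12 → M
  i=30: H-B =  6 → G
  i=31: I-J = 25 → Z
  i=32: N-X = 16 → Q
  i=33: A-T =  7 → H
  i=34: X-K = 13 → N
  i=35: Y-S =  6 → G
  i=36: T-H = 12 → M
  i=37: V-P =  6 → G
  i=38: K-L = 25 → Z
  shifts repeat with period 7: GMGZQHN

GMGZQHN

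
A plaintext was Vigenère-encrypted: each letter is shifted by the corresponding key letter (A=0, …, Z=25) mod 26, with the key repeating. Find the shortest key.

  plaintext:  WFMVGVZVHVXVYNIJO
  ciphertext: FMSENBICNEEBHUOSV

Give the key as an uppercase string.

  i= 0: F-W =  9 → J
  i= 1: M-F =  7 → H
  i= 2: S-M =  6 → G
  i= 3: E-V =  9 → J
  i= 4: N-G =  7 → H
  i= 5: B-V =  6 → G
  i= 6: I-Z =  9 → J
  i= 7: C-V =  7 → H
  i= 8: N-H =  6 → G
  i= 9: E-V =  9 → J
  i=10: E-X =  7 → H
  i=11: B-V =  6 → G
  i=12: H-Y =  9 → J
  i=13: U-N =  7 → H
  i=14: O-I =  6 → G
  i=15: S-J =  9 → J
  i=16: V-O =  7 → H
  shifts repeat with period 3: JHG

JHG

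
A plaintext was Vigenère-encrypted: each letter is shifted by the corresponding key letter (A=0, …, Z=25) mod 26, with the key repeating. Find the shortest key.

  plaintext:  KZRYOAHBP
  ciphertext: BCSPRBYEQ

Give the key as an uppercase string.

  i= 0: B-K = 17 → R
  i= 1: C-Z =  3 → D
  i= 2: S-R =  1 → B
  i= 3: P-Y = 17 → R
  i= 4: R-O =  3 → D
  i= 5: B-A =  1 → B
  i= 6: Y-H = 17 → R
  i= 7: E-B =  3 → D
  i= 8: Q-P =  1 → B
  shifts repeat with period 3: RDB

RDB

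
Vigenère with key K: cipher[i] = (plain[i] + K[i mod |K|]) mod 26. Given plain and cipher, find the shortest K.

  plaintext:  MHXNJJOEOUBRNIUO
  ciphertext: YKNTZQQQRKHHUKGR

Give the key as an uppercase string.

MDQGQHC

  i= 0: Y-M = 12 → M
  i= 1: K-H =  3 → D
  i= 2: N-X = 16 → Q
  i= 3: T-N =  6 → G
  i= 4: Z-J = 16 → Q
  i= 5: Q-J =  7 → H
  i= 6: Q-O =  2 → C
  i= 7: Q-E = 12 → M
  i= 8: R-O =  3 → D
  i= 9: K-U = 16 → Q
  i=10: H-B =  6 → G
  i=11: H-R = 16 → Q
  i=12: U-N =  7 → H
  i=13: K-I =  2 → C
  i=14: G-U = 12 → M
  i=15: R-O =  3 → D
  shifts repeat with period 7: MDQGQHC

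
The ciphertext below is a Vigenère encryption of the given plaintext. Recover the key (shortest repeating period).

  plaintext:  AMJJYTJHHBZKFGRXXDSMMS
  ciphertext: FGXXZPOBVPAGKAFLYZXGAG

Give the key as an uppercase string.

FUOOBW

  i= 0: F-A =  5 → F
  i= 1: G-M = 20 → U
  i= 2: X-J = 14 → O
  i= 3: X-J = 14 → O
  i= 4: Z-Y =  1 → B
  i= 5: P-T = 22 → W
  i= 6: O-J =  5 → F
  i= 7: B-H = 20 → U
  i= 8: V-H = 14 → O
  i= 9: P-B = 14 → O
  i=10: A-Z =  1 → B
  i=11: G-K = 22 → W
  i=12: K-F =  5 → F
  i=13: A-G = 20 → U
  i=14: F-R = 14 → O
  i=15: L-X = 14 → O
  i=16: Y-X =  1 → B
  i=17: Z-D = 22 → W
  i=18: X-S =  5 → F
  i=19: G-M = 20 → U
  i=20: A-M = 14 → O
  i=21: G-S = 14 → O
  shifts repeat with period 6: FUOOBW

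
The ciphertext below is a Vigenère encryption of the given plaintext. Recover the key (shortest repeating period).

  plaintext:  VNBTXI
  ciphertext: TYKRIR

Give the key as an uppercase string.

YLJ

  i= 0: T-V = 24 → Y
  i= 1: Y-N = 11 → L
  i= 2: K-B =  9 → J
  i= 3: R-T = 24 → Y
  i= 4: I-X = 11 → L
  i= 5: R-I =  9 → J
  shifts repeat with period 3: YLJ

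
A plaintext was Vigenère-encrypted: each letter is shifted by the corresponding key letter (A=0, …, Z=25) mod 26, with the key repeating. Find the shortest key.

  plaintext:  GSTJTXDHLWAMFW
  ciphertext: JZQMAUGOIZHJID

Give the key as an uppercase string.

  i= 0: J-G =  3 → D
  i= 1: Z-S =  7 → H
  i= 2: Q-T = 23 → X
  i= 3: M-J =  3 → D
  i= 4: A-T =  7 → H
  i= 5: U-X = 23 → X
  i= 6: G-D =  3 → D
  i= 7: O-H =  7 → H
  i= 8: I-L = 23 → X
  i= 9: Z-W =  3 → D
  i=10: H-A =  7 → H
  i=11: J-M = 23 → X
  i=12: I-F =  3 → D
  i=13: D-W =  7 → H
  shifts repeat with period 3: DHX

DHX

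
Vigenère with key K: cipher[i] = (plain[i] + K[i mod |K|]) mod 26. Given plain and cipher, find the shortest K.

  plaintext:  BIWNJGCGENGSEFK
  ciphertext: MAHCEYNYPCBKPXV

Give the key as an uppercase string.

LSLPVS

  i= 0: M-B = 11 → L
  i= 1: A-I = 18 → S
  i= 2: H-W = 11 → L
  i= 3: C-N = 15 → P
  i= 4: E-J = 21 → V
  i= 5: Y-G = 18 → S
  i= 6: N-C = 11 → L
  i= 7: Y-G = 18 → S
  i= 8: P-E = 11 → L
  i= 9: C-N = 15 → P
  i=10: B-G = 21 → V
  i=11: K-S = 18 → S
  i=12: P-E = 11 → L
  i=13: X-F = 18 → S
  i=14: V-K = 11 → L
  shifts repeat with period 6: LSLPVS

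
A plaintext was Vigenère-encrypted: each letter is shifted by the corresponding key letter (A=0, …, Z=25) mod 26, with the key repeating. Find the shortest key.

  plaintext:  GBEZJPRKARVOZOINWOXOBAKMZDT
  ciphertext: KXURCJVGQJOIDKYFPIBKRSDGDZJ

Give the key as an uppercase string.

EWQSTU

  i= 0: K-G =  4 → E
  i= 1: X-B = 22 → W
  i= 2: U-E = 16 → Q
  i= 3: R-Z = 18 → S
  i= 4: C-J = 19 → T
  i= 5: J-P = 20 → U
  i= 6: V-R =  4 → E
  i= 7: G-K = 22 → W
  i= 8: Q-A = 16 → Q
  i= 9: J-R = 18 → S
  i=10: O-V = 19 → T
  i=11: I-O = 20 → U
  i=12: D-Z =  4 → E
  i=13: K-O = 22 → W
  i=14: Y-I = 16 → Q
  i=15: F-N = 18 → S
  i=16: P-W = 19 → T
  i=17: I-O = 20 → U
  i=18: B-X =  4 → E
  i=19: K-O = 22 → W
  i=20: R-B = 16 → Q
  i=21: S-A = 18 → S
  i=22: D-K = 19 → T
  i=23: G-M = 20 → U
  i=24: D-Z =  4 → E
  i=25: Z-D = 22 → W
  i=26: J-T = 16 → Q
  shifts repeat with period 6: EWQSTU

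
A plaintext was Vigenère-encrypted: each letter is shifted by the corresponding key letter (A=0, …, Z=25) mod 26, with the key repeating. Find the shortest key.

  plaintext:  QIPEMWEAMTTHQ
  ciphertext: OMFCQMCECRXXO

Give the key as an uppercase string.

YEQ

  i= 0: O-Q = 24 → Y
  i= 1: M-I =  4 → E
  i= 2: F-P = 16 → Q
  i= 3: C-E = 24 → Y
  i= 4: Q-M =  4 → E
  i= 5: M-W = 16 → Q
  i= 6: C-E = 24 → Y
  i= 7: E-A =  4 → E
  i= 8: C-M = 16 → Q
  i= 9: R-T = 24 → Y
  i=10: X-T =  4 → E
  i=11: X-H = 16 → Q
  i=12: O-Q = 24 → Y
  shifts repeat with period 3: YEQ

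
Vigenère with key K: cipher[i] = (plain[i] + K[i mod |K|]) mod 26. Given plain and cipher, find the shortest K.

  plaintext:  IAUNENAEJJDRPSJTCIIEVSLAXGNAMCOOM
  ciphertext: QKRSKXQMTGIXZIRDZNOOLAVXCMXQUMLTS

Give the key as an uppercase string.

  i= 0: Q-I =  8 → I
  i= 1: K-A = 10 → K
  i= 2: R-U = 23 → X
  i= 3: S-N =  5 → F
  i= 4: K-E =  6 → G
  i= 5: X-N = 10 → K
  i= 6: Q-A = 16 → Q
  i= 7: M-E =  8 → I
  i= 8: T-J = 10 → K
  i= 9: G-J = 23 → X
  i=10: I-D =  5 → F
  i=11: X-R =  6 → G
  i=12: Z-P = 10 → K
  i=13: I-S = 16 → Q
  i=14: R-J =  8 → I
  i=15: D-T = 10 → K
  i=16: Z-C = 23 → X
  i=17: N-I =  5 → F
  i=18: O-I =  6 → G
  i=19: O-E = 10 → K
  i=20: L-V = 16 → Q
  i=21: A-S =  8 → I
  i=22: V-L = 10 → K
  i=23: X-A = 23 → X
  i=24: C-X =  5 → F
  i=25: M-G =  6 → G
  i=26: X-N = 10 → K
  i=27: Q-A = 16 → Q
  i=28: U-M =  8 → I
  i=29: M-C = 10 → K
  i=30: L-O = 23 → X
  i=31: T-O =  5 → F
  i=32: S-M =  6 → G
  shifts repeat with period 7: IKXFGKQ

IKXFGKQ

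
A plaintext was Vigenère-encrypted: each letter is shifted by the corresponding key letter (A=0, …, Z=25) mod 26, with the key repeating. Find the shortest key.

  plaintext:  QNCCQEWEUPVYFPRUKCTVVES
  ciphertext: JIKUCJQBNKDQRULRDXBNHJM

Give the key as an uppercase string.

TVISMFUX

  i= 0: J-Q = 19 → T
  i= 1: I-N = 21 → V
  i= 2: K-C =  8 → I
  i= 3: U-C = 18 → S
  i= 4: C-Q = 12 → M
  i= 5: J-E =  5 → F
  i= 6: Q-W = 20 → U
  i= 7: B-E = 23 → X
  i= 8: N-U = 19 → T
  i= 9: K-P = 21 → V
  i=10: D-V =  8 → I
  i=11: Q-Y = 18 → S
  i=12: R-F = 12 → M
  i=13: U-P =  5 → F
  i=14: L-R = 20 → U
  i=15: R-U = 23 → X
  i=16: D-K = 19 → T
  i=17: X-C = 21 → V
  i=18: B-T =  8 → I
  i=19: N-V = 18 → S
  i=20: H-V = 12 → M
  i=21: J-E =  5 → F
  i=22: M-S = 20 → U
  shifts repeat with period 8: TVISMFUX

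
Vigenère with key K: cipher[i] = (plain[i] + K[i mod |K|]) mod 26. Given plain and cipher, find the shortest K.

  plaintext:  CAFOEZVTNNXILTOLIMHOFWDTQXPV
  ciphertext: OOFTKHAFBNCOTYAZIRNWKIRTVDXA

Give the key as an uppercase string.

  i= 0: O-C = 12 → M
  i= 1: O-A = 14 → O
  i= 2: F-F =  0 → A
  i= 3: T-O =  5 → F
  i= 4: K-E =  6 → G
  i= 5: H-Z =  8 → I
  i= 6: A-V =  5 → F
  i= 7: F-T = 12 → M
  i= 8: B-N = 14 → O
  i= 9: N-N =  0 → A
  i=10: C-X =  5 → F
  i=11: O-I =  6 → G
  i=12: T-L =  8 → I
  i=13: Y-T =  5 → F
  i=14: A-O = 12 → M
  i=15: Z-L = 14 → O
  i=16: I-I =  0 → A
  i=17: R-M =  5 → F
  i=18: N-H =  6 → G
  i=19: W-O =  8 → I
  i=20: K-F =  5 → F
  i=21: I-W = 12 → M
  i=22: R-D = 14 → O
  i=23: T-T =  0 → A
  i=24: V-Q =  5 → F
  i=25: D-X =  6 → G
  i=26: X-P =  8 → I
  i=27: A-V =  5 → F
  shifts repeat with period 7: MOAFGIF

MOAFGIF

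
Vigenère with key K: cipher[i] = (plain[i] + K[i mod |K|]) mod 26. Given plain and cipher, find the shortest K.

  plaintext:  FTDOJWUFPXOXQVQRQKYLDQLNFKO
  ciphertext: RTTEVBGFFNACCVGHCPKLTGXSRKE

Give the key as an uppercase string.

MAQQMF

  i= 0: R-F = 12 → M
  i= 1: T-T =  0 → A
  i= 2: T-D = 16 → Q
  i= 3: E-O = 16 → Q
  i= 4: V-J = 12 → M
  i= 5: B-W =  5 → F
  i= 6: G-U = 12 → M
  i= 7: F-F =  0 → A
  i= 8: F-P = 16 → Q
  i= 9: N-X = 16 → Q
  i=10: A-O = 12 → M
  i=11: C-X =  5 → F
  i=12: C-Q = 12 → M
  i=13: V-V =  0 → A
  i=14: G-Q = 16 → Q
  i=15: H-R = 16 → Q
  i=16: C-Q = 12 → M
  i=17: P-K =  5 → F
  i=18: K-Y = 12 → M
  i=19: L-L =  0 → A
  i=20: T-D = 16 → Q
  i=21: G-Q = 16 → Q
  i=22: X-L = 12 → M
  i=23: S-N =  5 → F
  i=24: R-F = 12 → M
  i=25: K-K =  0 → A
  i=26: E-O = 16 → Q
  shifts repeat with period 6: MAQQMF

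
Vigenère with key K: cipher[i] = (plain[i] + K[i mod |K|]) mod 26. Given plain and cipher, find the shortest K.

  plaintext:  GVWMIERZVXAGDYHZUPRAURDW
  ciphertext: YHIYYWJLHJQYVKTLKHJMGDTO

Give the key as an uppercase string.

  i= 0: Y-G = 18 → S
  i= 1: H-V = 12 → M
  i= 2: I-W = 12 → M
  i= 3: Y-M = 12 → M
  i= 4: Y-I = 16 → Q
  i= 5: W-E = 18 → S
  i= 6: J-R = 18 → S
  i= 7: L-Z = 12 → M
  i= 8: H-V = 12 → M
  i= 9: J-X = 12 → M
  i=10: Q-A = 16 → Q
  i=11: Y-G = 18 → S
  i=12: V-D = 18 → S
  i=13: K-Y = 12 → M
  i=14: T-H = 12 → M
  i=15: L-Z = 12 → M
  i=16: K-U = 16 → Q
  i=17: H-P = 18 → S
  i=18: J-R = 18 → S
  i=19: M-A = 12 → M
  i=20: G-U = 12 → M
  i=21: D-R = 12 → M
  i=22: T-D = 16 → Q
  i=23: O-W = 18 → S
  shifts repeat with period 6: SMMMQS

SMMMQS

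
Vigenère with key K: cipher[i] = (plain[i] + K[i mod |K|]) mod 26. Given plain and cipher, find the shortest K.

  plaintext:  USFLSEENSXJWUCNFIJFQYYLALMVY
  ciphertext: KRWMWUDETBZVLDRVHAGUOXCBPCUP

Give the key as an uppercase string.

  i= 0: K-U = 16 → Q
  i= 1: R-S = 25 → Z
  i= 2: W-F = 17 → R
  i= 3: M-L =  1 → B
  i= 4: W-S =  4 → E
  i= 5: U-E = 16 → Q
  i= 6: D-E = 25 → Z
  i= 7: E-N = 17 → R
  i= 8: T-S =  1 → B
  i= 9: B-X =  4 → E
  i=10: Z-J = 16 → Q
  i=11: V-W = 25 → Z
  i=12: L-U = 17 → R
  i=13: D-C =  1 → B
  i=14: R-N =  4 → E
  i=15: V-F = 16 → Q
  i=16: H-I = 25 → Z
  i=17: A-J = 17 → R
  i=18: G-F =  1 → B
  i=19: U-Q =  4 → E
  i=20: O-Y = 16 → Q
  i=21: X-Y = 25 → Z
  i=22: C-L = 17 → R
  i=23: B-A =  1 → B
  i=24: P-L =  4 → E
  i=25: C-M = 16 → Q
  i=26: U-V = 25 → Z
  i=27: P-Y = 17 → R
  shifts repeat with period 5: QZRBE

QZRBE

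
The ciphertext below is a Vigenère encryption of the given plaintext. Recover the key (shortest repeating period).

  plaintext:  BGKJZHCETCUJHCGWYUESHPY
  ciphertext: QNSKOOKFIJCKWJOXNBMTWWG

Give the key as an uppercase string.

PHIB

  i= 0: Q-B = 15 → P
  i= 1: N-G =  7 → H
  i= 2: S-K =  8 → I
  i= 3: K-J =  1 → B
  i= 4: O-Z = 15 → P
  i= 5: O-H =  7 → H
  i= 6: K-C =  8 → I
  i= 7: F-E =  1 → B
  i= 8: I-T = 15 → P
  i= 9: J-C =  7 → H
  i=10: C-U =  8 → I
  i=11: K-J =  1 → B
  i=12: W-H = 15 → P
  i=13: J-C =  7 → H
  i=14: O-G =  8 → I
  i=15: X-W =  1 → B
  i=16: N-Y = 15 → P
  i=17: B-U =  7 → H
  i=18: M-E =  8 → I
  i=19: T-S =  1 → B
  i=20: W-H = 15 → P
  i=21: W-P =  7 → H
  i=22: G-Y =  8 → I
  shifts repeat with period 4: PHIB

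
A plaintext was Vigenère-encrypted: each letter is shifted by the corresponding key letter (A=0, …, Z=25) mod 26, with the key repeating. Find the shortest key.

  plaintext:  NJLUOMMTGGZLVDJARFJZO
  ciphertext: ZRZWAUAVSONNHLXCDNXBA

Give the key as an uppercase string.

  i= 0: Z-N = 12 → M
  i= 1: R-J =  8 → I
  i= 2: Z-L = 14 → O
  i= 3: W-U =  2 → C
  i= 4: A-O = 12 → M
  i= 5: U-M =  8 → I
  i= 6: A-M = 14 → O
  i= 7: V-T =  2 → C
  i= 8: S-G = 12 → M
  i= 9: O-G =  8 → I
  i=10: N-Z = 14 → O
  i=11: N-L =  2 → C
  i=12: H-V = 12 → M
  i=13: L-D =  8 → I
  i=14: X-J = 14 → O
  i=15: C-A =  2 → C
  i=16: D-R = 12 → M
  i=17: N-F =  8 → I
  i=18: X-J = 14 → O
  i=19: B-Z =  2 → C
  i=20: A-O = 12 → M
  shifts repeat with period 4: MIOC

MIOC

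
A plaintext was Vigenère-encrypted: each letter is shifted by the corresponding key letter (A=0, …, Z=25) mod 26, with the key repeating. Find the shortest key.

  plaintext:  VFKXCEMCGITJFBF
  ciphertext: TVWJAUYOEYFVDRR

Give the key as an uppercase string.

YQMM

  i= 0: T-V = 24 → Y
  i= 1: V-F = 16 → Q
  i= 2: W-K = 12 → M
  i= 3: J-X = 12 → M
  i= 4: A-C = 24 → Y
  i= 5: U-E = 16 → Q
  i= 6: Y-M = 12 → M
  i= 7: O-C = 12 → M
  i= 8: E-G = 24 → Y
  i= 9: Y-I = 16 → Q
  i=10: F-T = 12 → M
  i=11: V-J = 12 → M
  i=12: D-F = 24 → Y
  i=13: R-B = 16 → Q
  i=14: R-F = 12 → M
  shifts repeat with period 4: YQMM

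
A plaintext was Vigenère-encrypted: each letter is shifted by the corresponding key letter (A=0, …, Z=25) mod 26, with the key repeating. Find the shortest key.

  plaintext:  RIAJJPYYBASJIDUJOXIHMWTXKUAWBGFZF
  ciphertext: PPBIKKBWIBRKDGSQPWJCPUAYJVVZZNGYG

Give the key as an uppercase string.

YHBZBVD

  i= 0: P-R = 24 → Y
  i= 1: P-I =  7 → H
  i= 2: B-A =  1 → B
  i= 3: I-J = 25 → Z
  i= 4: K-J =  1 → B
  i= 5: K-P = 21 → V
  i= 6: B-Y =  3 → D
  i= 7: W-Y = 24 → Y
  i= 8: I-B =  7 → H
  i= 9: B-A =  1 → B
  i=10: R-S = 25 → Z
  i=11: K-J =  1 → B
  i=12: D-I = 21 → V
  i=13: G-D =  3 → D
  i=14: S-U = 24 → Y
  i=15: Q-J =  7 → H
  i=16: P-O =  1 → B
  i=17: W-X = 25 → Z
  i=18: J-I =  1 → B
  i=19: C-H = 21 → V
  i=20: P-M =  3 → D
  i=21: U-W = 24 → Y
  i=22: A-T =  7 → H
  i=23: Y-X =  1 → B
  i=24: J-K = 25 → Z
  i=25: V-U =  1 → B
  i=26: V-A = 21 → V
  i=27: Z-W =  3 → D
  i=28: Z-B = 24 → Y
  i=29: N-G =  7 → H
  i=30: G-F =  1 → B
  i=31: Y-Z = 25 → Z
  i=32: G-F =  1 → B
  shifts repeat with period 7: YHBZBVD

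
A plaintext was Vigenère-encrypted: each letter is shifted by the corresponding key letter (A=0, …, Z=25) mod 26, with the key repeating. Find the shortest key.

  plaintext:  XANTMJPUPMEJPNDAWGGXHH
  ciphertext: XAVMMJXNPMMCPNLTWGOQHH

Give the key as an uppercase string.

  i= 0: X-X =  0 → A
  i= 1: A-A =  0 → A
  i= 2: V-N =  8 → I
  i= 3: M-T = 19 → T
  i= 4: M-M =  0 → A
  i= 5: J-J =  0 → A
  i= 6: X-P =  8 → I
  i= 7: N-U = 19 → T
  i= 8: P-P =  0 → A
  i= 9: M-M =  0 → A
  i=10: M-E =  8 → I
  i=11: C-J = 19 → T
  i=12: P-P =  0 → A
  i=13: N-N =  0 → A
  i=14: L-D =  8 → I
  i=15: T-A = 19 → T
  i=16: W-W =  0 → A
  i=17: G-G =  0 → A
  i=18: O-G =  8 → I
  i=19: Q-X = 19 → T
  i=20: H-H =  0 → A
  i=21: H-H =  0 → A
  shifts repeat with period 4: AAIT

AAIT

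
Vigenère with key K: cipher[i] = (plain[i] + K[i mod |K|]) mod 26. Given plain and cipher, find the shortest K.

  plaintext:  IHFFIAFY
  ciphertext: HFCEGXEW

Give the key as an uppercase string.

  i= 0: H-I = 25 → Z
  i= 1: F-H = 24 → Y
  i= 2: C-F = 23 → X
  i= 3: E-F = 25 → Z
  i= 4: G-I = 24 → Y
  i= 5: X-A = 23 → X
  i= 6: E-F = 25 → Z
  i= 7: W-Y = 24 → Y
  shifts repeat with period 3: ZYX

ZYX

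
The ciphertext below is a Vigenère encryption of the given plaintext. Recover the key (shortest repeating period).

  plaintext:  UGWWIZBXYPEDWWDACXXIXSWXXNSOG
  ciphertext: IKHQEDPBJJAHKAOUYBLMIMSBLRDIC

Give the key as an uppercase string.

OELUWE

  i= 0: I-U = 14 → O
  i= 1: K-G =  4 → E
  i= 2: H-W = 11 → L
  i= 3: Q-W = 20 → U
  i= 4: E-I = 22 → W
  i= 5: D-Z =  4 → E
  i= 6: P-B = 14 → O
  i= 7: B-X =  4 → E
  i= 8: J-Y = 11 → L
  i= 9: J-P = 20 → U
  i=10: A-E = 22 → W
  i=11: H-D =  4 → E
  i=12: K-W = 14 → O
  i=13: A-W =  4 → E
  i=14: O-D = 11 → L
  i=15: U-A = 20 → U
  i=16: Y-C = 22 → W
  i=17: B-X =  4 → E
  i=18: L-X = 14 → O
  i=19: M-I =  4 → E
  i=20: I-X = 11 → L
  i=21: M-S = 20 → U
  i=22: S-W = 22 → W
  i=23: B-X =  4 → E
  i=24: L-X = 14 → O
  i=25: R-N =  4 → E
  i=26: D-S = 11 → L
  i=27: I-O = 20 → U
  i=28: C-G = 22 → W
  shifts repeat with period 6: OELUWE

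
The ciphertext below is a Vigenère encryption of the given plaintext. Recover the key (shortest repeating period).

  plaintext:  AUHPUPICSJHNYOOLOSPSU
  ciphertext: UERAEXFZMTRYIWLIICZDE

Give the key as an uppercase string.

  i= 0: U-A = 20 → U
  i= 1: E-U = 10 → K
  i= 2: R-H = 10 → K
  i= 3: A-P = 11 → L
  i= 4: E-U = 10 → K
  i= 5: X-P =  8 → I
  i= 6: F-I = 23 → X
  i= 7: Z-C = 23 → X
  i= 8: M-S = 20 → U
  i= 9: T-J = 10 → K
  i=10: R-H = 10 → K
  i=11: Y-N = 11 → L
  i=12: I-Y = 10 → K
  i=13: W-O =  8 → I
  i=14: L-O = 23 → X
  i=15: I-L = 23 → X
  i=16: I-O = 20 → U
  i=17: C-S = 10 → K
  i=18: Z-P = 10 → K
  i=19: D-S = 11 → L
  i=20: E-U = 10 → K
  shifts repeat with period 8: UKKLKIXX

UKKLKIXX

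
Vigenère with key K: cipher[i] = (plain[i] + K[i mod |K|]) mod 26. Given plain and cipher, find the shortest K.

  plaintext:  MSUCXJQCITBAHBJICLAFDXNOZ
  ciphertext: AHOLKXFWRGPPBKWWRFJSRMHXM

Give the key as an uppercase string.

OPUJN

  i= 0: A-M = 14 → O
  i= 1: H-S = 15 → P
  i= 2: O-U = 20 → U
  i= 3: L-C =  9 → J
  i= 4: K-X = 13 → N
  i= 5: X-J = 14 → O
  i= 6: F-Q = 15 → P
  i= 7: W-C = 20 → U
  i= 8: R-I =  9 → J
  i= 9: G-T = 13 → N
  i=10: P-B = 14 → O
  i=11: P-A = 15 → P
  i=12: B-H = 20 → U
  i=13: K-B =  9 → J
  i=14: W-J = 13 → N
  i=15: W-I = 14 → O
  i=16: R-C = 15 → P
  i=17: F-L = 20 → U
  i=18: J-A =  9 → J
  i=19: S-F = 13 → N
  i=20: R-D = 14 → O
  i=21: M-X = 15 → P
  i=22: H-N = 20 → U
  i=23: X-O =  9 → J
  i=24: M-Z = 13 → N
  shifts repeat with period 5: OPUJN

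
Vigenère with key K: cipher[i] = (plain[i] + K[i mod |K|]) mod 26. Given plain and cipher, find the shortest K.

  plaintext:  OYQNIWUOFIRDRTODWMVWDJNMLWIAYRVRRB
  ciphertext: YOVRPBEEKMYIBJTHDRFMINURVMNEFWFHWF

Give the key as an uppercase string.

KQFEHF

  i= 0: Y-O = 10 → K
  i= 1: O-Y = 16 → Q
  i= 2: V-Q =  5 → F
  i= 3: R-N =  4 → E
  i= 4: P-I =  7 → H
  i= 5: B-W =  5 → F
  i= 6: E-U = 10 → K
  i= 7: E-O = 16 → Q
  i= 8: K-F =  5 → F
  i= 9: M-I =  4 → E
  i=10: Y-R =  7 → H
  i=11: I-D =  5 → F
  i=12: B-R = 10 → K
  i=13: J-T = 16 → Q
  i=14: T-O =  5 → F
  i=15: H-D =  4 → E
  i=16: D-W =  7 → H
  i=17: R-M =  5 → F
  i=18: F-V = 10 → K
  i=19: M-W = 16 → Q
  i=20: I-D =  5 → F
  i=21: N-J =  4 → E
  i=22: U-N =  7 → H
  i=23: R-M =  5 → F
  i=24: V-L = 10 → K
  i=25: M-W = 16 → Q
  i=26: N-I =  5 → F
  i=27: E-A =  4 → E
  i=28: F-Y =  7 → H
  i=29: W-R =  5 → F
  i=30: F-V = 10 → K
  i=31: H-R = 16 → Q
  i=32: W-R =  5 → F
  i=33: F-B =  4 → E
  shifts repeat with period 6: KQFEHF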